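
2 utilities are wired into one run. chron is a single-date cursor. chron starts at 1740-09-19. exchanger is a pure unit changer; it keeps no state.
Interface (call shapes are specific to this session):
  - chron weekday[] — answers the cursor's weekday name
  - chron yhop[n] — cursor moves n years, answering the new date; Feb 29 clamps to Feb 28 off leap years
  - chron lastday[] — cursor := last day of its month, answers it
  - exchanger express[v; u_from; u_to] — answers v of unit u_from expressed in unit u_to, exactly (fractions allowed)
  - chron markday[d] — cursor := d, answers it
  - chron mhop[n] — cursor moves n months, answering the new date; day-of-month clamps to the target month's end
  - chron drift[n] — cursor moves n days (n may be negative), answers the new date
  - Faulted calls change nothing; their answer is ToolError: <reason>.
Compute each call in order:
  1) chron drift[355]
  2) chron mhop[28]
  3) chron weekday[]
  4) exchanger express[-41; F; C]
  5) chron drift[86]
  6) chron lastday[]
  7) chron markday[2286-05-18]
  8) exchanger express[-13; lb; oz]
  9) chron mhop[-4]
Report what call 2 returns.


// 1. chron drift(n→355) == 1741-09-09
// 2. chron mhop(n→28) == 1744-01-09
// 3. chron weekday() == Thursday
// 4. exchanger express(v→-41, u_from→F, u_to→C) == -365/9
// 5. chron drift(n→86) == 1744-04-04
// 6. chron lastday() == 1744-04-30
// 7. chron markday(d→2286-05-18) == 2286-05-18
// 8. exchanger express(v→-13, u_from→lb, u_to→oz) == -208
// 9. chron mhop(n→-4) == 2286-01-18

Answer: 1744-01-09


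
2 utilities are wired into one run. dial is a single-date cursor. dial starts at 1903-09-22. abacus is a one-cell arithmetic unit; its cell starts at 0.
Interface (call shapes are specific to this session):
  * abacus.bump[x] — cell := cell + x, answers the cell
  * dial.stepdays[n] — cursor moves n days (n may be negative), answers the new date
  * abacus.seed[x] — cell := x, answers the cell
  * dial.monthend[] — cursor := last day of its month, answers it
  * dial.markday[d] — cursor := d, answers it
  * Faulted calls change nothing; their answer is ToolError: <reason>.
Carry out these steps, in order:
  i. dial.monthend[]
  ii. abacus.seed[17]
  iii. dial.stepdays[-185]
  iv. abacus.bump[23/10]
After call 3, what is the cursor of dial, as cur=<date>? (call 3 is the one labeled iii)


$ dial.monthend
[out] 1903-09-30
$ abacus.seed x='17'
[out] 17
$ dial.stepdays n='-185'
[out] 1903-03-29
$ abacus.bump x='23/10'
[out] 193/10

Answer: cur=1903-03-29


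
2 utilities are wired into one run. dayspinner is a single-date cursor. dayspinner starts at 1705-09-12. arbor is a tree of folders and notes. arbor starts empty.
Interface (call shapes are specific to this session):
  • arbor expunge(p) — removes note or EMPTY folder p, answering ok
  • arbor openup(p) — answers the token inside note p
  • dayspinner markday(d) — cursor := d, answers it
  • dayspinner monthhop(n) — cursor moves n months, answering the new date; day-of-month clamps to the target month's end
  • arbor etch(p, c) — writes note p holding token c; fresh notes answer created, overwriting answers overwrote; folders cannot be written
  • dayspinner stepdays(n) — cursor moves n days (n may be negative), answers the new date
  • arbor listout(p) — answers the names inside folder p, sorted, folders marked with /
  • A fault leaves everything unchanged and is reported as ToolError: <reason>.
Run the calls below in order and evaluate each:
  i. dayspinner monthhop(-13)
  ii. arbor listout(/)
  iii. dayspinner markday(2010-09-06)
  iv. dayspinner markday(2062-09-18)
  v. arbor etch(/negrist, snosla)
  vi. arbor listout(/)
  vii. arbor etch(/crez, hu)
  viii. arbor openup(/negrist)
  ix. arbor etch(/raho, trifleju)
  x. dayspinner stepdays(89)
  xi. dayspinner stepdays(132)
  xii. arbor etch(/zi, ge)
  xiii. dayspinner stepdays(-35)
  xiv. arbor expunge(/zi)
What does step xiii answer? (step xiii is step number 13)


Answer: 2063-03-23

Derivation:
% dayspinner monthhop n=-13
:: 1704-08-12
% arbor listout p=/
:: []
% dayspinner markday d=2010-09-06
:: 2010-09-06
% dayspinner markday d=2062-09-18
:: 2062-09-18
% arbor etch p=/negrist c=snosla
:: created
% arbor listout p=/
:: [negrist]
% arbor etch p=/crez c=hu
:: created
% arbor openup p=/negrist
:: snosla
% arbor etch p=/raho c=trifleju
:: created
% dayspinner stepdays n=89
:: 2062-12-16
% dayspinner stepdays n=132
:: 2063-04-27
% arbor etch p=/zi c=ge
:: created
% dayspinner stepdays n=-35
:: 2063-03-23
% arbor expunge p=/zi
:: ok


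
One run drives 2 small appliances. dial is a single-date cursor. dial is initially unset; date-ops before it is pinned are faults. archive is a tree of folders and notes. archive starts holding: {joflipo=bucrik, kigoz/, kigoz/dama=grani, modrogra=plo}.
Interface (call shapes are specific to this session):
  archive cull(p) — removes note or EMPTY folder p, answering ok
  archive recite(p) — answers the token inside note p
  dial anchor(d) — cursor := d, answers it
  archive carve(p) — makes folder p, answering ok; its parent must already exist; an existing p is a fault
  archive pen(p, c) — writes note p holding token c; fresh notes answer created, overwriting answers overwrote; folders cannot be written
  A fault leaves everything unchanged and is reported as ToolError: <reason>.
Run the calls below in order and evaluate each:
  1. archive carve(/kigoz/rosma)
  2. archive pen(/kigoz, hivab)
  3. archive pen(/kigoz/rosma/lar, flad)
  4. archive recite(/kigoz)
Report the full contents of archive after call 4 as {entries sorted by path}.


# 1. archive carve(p: /kigoz/rosma) => ok
# 2. archive pen(p: /kigoz, c: hivab) => ToolError: is a directory
# 3. archive pen(p: /kigoz/rosma/lar, c: flad) => created
# 4. archive recite(p: /kigoz) => ToolError: is a directory

Answer: {joflipo=bucrik, kigoz/, kigoz/dama=grani, kigoz/rosma/, kigoz/rosma/lar=flad, modrogra=plo}


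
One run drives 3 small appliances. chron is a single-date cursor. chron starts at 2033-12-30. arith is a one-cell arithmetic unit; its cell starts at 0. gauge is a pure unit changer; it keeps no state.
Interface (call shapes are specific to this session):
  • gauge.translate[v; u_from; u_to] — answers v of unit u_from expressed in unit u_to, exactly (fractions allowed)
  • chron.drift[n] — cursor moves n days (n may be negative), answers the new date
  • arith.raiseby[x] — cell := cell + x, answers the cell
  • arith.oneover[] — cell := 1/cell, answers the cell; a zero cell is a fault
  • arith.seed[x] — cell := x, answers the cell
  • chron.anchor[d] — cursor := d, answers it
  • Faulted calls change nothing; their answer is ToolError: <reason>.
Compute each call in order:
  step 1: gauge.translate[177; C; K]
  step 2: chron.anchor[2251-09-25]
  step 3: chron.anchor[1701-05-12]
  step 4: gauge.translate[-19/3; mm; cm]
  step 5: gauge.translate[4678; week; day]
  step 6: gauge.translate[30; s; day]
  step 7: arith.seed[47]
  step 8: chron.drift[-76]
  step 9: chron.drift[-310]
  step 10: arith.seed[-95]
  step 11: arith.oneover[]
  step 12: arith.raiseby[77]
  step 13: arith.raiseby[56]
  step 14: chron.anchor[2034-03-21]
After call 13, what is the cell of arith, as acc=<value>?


Answer: acc=12634/95

Derivation:
→ gauge.translate(v='177', u_from='C', u_to='K')
← 9003/20
→ chron.anchor(d='2251-09-25')
← 2251-09-25
→ chron.anchor(d='1701-05-12')
← 1701-05-12
→ gauge.translate(v='-19/3', u_from='mm', u_to='cm')
← -19/30
→ gauge.translate(v='4678', u_from='week', u_to='day')
← 32746
→ gauge.translate(v='30', u_from='s', u_to='day')
← 1/2880
→ arith.seed(x='47')
← 47
→ chron.drift(n='-76')
← 1701-02-25
→ chron.drift(n='-310')
← 1700-04-21
→ arith.seed(x='-95')
← -95
→ arith.oneover()
← -1/95
→ arith.raiseby(x='77')
← 7314/95
→ arith.raiseby(x='56')
← 12634/95
→ chron.anchor(d='2034-03-21')
← 2034-03-21


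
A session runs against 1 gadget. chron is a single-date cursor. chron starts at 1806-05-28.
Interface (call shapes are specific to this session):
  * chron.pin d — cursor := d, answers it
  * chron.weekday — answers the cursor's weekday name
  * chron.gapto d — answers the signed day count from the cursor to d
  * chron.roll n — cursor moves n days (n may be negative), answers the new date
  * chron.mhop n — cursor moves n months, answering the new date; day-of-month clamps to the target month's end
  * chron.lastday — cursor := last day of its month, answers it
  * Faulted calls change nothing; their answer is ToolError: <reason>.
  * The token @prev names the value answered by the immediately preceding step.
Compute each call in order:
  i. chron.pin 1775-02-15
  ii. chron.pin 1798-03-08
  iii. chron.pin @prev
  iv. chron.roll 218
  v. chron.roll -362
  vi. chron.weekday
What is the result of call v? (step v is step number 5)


Answer: 1797-10-15

Derivation:
Do: pin[d='1775-02-15']
See: 1775-02-15
Do: pin[d='1798-03-08']
See: 1798-03-08
Do: pin[d='@prev']
See: 1798-03-08
Do: roll[n='218']
See: 1798-10-12
Do: roll[n='-362']
See: 1797-10-15
Do: weekday[]
See: Sunday


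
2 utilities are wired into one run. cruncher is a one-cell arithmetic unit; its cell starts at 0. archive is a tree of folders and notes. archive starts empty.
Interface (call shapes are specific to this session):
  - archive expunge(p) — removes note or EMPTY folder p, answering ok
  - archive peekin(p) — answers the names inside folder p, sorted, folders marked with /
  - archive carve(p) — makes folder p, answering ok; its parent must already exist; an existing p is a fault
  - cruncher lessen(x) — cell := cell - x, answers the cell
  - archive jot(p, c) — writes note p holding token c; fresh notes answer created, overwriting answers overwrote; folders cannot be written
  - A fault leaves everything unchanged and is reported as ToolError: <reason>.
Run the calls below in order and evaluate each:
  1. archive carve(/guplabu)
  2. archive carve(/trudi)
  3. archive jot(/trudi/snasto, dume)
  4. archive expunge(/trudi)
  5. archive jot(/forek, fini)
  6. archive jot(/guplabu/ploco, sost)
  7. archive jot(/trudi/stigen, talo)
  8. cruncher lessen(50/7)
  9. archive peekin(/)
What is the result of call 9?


# 1. archive carve(p=/guplabu) ~> ok
# 2. archive carve(p=/trudi) ~> ok
# 3. archive jot(p=/trudi/snasto, c=dume) ~> created
# 4. archive expunge(p=/trudi) ~> ToolError: not empty
# 5. archive jot(p=/forek, c=fini) ~> created
# 6. archive jot(p=/guplabu/ploco, c=sost) ~> created
# 7. archive jot(p=/trudi/stigen, c=talo) ~> created
# 8. cruncher lessen(x=50/7) ~> -50/7
# 9. archive peekin(p=/) ~> [forek, guplabu/, trudi/]

Answer: [forek, guplabu/, trudi/]


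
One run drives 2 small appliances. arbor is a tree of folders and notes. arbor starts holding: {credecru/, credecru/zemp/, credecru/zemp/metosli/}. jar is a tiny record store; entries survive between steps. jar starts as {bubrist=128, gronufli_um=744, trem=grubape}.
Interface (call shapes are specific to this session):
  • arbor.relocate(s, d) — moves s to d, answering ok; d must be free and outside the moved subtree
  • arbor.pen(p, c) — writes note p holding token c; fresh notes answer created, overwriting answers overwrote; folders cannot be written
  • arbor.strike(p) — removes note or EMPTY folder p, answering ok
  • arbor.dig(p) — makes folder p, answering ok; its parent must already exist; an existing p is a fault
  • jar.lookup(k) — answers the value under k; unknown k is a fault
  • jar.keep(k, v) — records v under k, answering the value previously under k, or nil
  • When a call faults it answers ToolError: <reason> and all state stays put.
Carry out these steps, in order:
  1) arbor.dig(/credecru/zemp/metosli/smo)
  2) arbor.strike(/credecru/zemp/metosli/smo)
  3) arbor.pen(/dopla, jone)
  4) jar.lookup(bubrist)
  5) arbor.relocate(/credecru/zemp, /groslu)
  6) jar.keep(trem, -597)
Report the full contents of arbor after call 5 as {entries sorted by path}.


~$ arbor.dig p→/credecru/zemp/metosli/smo
[out] ok
~$ arbor.strike p→/credecru/zemp/metosli/smo
[out] ok
~$ arbor.pen p→/dopla c→jone
[out] created
~$ jar.lookup k→bubrist
[out] 128
~$ arbor.relocate s→/credecru/zemp d→/groslu
[out] ok
~$ jar.keep k→trem v→-597
[out] grubape

Answer: {credecru/, dopla=jone, groslu/, groslu/metosli/}


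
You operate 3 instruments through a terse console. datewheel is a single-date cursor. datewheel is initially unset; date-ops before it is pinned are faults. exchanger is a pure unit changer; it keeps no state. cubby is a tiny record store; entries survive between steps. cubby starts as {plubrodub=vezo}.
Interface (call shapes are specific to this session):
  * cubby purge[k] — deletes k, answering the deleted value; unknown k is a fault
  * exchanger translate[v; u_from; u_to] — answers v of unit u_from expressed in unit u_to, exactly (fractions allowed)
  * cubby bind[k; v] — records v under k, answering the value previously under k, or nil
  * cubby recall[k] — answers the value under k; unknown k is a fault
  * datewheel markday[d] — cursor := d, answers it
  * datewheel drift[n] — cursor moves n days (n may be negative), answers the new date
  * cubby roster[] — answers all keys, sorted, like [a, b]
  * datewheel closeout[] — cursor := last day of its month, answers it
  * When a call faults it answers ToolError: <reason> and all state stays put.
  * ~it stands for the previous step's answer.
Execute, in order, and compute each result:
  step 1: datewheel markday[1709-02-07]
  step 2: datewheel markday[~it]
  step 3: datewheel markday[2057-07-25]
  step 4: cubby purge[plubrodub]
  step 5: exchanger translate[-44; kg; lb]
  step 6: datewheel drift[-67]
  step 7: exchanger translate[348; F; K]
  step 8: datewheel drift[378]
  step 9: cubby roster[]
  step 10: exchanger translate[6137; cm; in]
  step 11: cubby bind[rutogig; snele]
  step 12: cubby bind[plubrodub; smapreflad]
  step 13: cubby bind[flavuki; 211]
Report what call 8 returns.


Answer: 2058-06-01

Derivation:
! 1. datewheel markday(d='1709-02-07') ~> 1709-02-07
! 2. datewheel markday(d='~it') ~> 1709-02-07
! 3. datewheel markday(d='2057-07-25') ~> 2057-07-25
! 4. cubby purge(k='plubrodub') ~> vezo
! 5. exchanger translate(v='-44', u_from='kg', u_to='lb') ~> -400000000/4123567
! 6. datewheel drift(n='-67') ~> 2057-05-19
! 7. exchanger translate(v='348', u_from='F', u_to='K') ~> 80767/180
! 8. datewheel drift(n='378') ~> 2058-06-01
! 9. cubby roster() ~> []
! 10. exchanger translate(v='6137', u_from='cm', u_to='in') ~> 306850/127
! 11. cubby bind(k='rutogig', v='snele') ~> nil
! 12. cubby bind(k='plubrodub', v='smapreflad') ~> nil
! 13. cubby bind(k='flavuki', v='211') ~> nil


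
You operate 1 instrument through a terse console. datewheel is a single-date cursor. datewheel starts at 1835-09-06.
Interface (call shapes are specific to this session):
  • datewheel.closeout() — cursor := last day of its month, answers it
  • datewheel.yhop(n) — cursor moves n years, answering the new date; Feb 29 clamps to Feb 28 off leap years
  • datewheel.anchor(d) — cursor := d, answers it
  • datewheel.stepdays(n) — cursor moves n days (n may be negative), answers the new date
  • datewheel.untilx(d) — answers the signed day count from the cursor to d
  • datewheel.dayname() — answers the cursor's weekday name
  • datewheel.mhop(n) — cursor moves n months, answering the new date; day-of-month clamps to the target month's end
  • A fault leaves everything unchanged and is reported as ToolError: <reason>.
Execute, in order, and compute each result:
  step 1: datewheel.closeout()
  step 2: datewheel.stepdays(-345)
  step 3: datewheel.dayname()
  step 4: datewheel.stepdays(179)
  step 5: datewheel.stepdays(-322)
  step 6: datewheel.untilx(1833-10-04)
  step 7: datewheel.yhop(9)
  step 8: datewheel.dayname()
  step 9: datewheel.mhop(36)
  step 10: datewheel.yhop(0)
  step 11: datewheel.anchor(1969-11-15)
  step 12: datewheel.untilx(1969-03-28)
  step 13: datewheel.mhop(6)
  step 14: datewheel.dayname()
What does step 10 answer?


Answer: 1846-05-30

Derivation:
$ datewheel.closeout
[out] 1835-09-30
$ datewheel.stepdays n: -345
[out] 1834-10-20
$ datewheel.dayname
[out] Monday
$ datewheel.stepdays n: 179
[out] 1835-04-17
$ datewheel.stepdays n: -322
[out] 1834-05-30
$ datewheel.untilx d: 1833-10-04
[out] -238
$ datewheel.yhop n: 9
[out] 1843-05-30
$ datewheel.dayname
[out] Tuesday
$ datewheel.mhop n: 36
[out] 1846-05-30
$ datewheel.yhop n: 0
[out] 1846-05-30
$ datewheel.anchor d: 1969-11-15
[out] 1969-11-15
$ datewheel.untilx d: 1969-03-28
[out] -232
$ datewheel.mhop n: 6
[out] 1970-05-15
$ datewheel.dayname
[out] Friday


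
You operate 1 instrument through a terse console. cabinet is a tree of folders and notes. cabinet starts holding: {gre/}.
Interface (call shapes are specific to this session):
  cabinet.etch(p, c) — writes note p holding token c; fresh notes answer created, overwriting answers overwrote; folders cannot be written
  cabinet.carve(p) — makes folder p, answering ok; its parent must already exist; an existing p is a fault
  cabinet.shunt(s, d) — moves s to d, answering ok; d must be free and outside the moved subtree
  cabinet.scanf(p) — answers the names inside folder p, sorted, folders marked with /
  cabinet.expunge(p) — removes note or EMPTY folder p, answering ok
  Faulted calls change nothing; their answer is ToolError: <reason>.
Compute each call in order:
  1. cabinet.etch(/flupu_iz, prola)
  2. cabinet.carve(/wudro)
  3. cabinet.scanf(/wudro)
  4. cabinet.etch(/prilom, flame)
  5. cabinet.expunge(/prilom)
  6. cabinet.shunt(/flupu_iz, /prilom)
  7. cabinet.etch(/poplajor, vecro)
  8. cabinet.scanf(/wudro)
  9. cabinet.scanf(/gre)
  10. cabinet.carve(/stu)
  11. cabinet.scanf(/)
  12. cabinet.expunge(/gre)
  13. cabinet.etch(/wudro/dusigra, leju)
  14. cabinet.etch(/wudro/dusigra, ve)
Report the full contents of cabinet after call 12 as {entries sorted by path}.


Answer: {poplajor=vecro, prilom=prola, stu/, wudro/}

Derivation:
Calling etch(/flupu_iz, prola), yielding created.
I try carve(/wudro), yielding ok.
I invoke scanf(/wudro), and observe [].
I invoke etch(/prilom, flame): created.
Using expunge(/prilom), yielding ok.
I invoke shunt(/flupu_iz, /prilom), yielding ok.
I use etch(/poplajor, vecro), — result: created.
Using scanf(/wudro), which returns [].
Calling scanf(/gre), — result: [].
I invoke carve(/stu), giving ok.
I invoke scanf(/), and see [gre/, poplajor, prilom, stu/, wudro/].
I use expunge(/gre), and see ok.
I invoke etch(/wudro/dusigra, leju), which returns created.
Using etch(/wudro/dusigra, ve), which returns overwrote.


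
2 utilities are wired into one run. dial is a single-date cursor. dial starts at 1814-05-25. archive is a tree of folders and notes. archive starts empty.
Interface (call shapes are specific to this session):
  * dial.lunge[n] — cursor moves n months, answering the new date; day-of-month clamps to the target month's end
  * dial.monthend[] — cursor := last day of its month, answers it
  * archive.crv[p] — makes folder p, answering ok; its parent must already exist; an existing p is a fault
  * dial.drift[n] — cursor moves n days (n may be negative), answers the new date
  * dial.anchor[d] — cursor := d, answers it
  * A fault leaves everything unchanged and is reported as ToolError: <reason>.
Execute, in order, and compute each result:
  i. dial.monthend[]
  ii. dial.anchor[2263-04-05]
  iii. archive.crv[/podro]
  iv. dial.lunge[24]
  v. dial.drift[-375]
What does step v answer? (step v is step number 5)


Answer: 2264-03-26

Derivation:
I run dial.monthend(), which returns 1814-05-31.
Using dial.anchor on d='2263-04-05', yielding 2263-04-05.
I run archive.crv on p='/podro', yielding ok.
Now I run dial.lunge on n='24', and observe 2265-04-05.
I try dial.drift on n='-375', → 2264-03-26.


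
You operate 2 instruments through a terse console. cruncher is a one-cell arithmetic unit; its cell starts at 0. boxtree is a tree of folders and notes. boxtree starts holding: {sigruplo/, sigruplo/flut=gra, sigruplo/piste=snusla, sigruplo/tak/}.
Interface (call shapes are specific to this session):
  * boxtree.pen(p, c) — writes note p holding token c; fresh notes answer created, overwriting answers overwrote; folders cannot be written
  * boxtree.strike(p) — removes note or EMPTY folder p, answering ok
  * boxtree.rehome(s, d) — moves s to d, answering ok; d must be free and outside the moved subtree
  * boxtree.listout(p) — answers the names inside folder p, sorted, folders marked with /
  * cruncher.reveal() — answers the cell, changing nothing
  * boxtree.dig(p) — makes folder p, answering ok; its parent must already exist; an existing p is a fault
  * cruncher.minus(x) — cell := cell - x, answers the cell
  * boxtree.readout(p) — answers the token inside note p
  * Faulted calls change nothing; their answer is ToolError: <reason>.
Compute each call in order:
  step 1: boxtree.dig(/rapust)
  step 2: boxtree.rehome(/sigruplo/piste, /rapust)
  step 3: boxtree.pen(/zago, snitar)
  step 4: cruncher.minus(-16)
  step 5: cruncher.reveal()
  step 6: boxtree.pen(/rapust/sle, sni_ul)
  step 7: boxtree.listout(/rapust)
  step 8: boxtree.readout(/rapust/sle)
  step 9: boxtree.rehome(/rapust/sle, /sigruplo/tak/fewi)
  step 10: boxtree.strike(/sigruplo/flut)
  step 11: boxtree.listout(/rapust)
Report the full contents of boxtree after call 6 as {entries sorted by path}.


I invoke dig(p: /rapust), → ok.
Now I run rehome(s: /sigruplo/piste, d: /rapust), and get ToolError: exists.
Next I call pen(p: /zago, c: snitar): created.
Next I call minus(x: -16), and observe 16.
I call reveal(), and see 16.
I use pen(p: /rapust/sle, c: sni_ul), → created.
Calling listout(p: /rapust): [sle].
Then readout(p: /rapust/sle), and get sni_ul.
I call rehome(s: /rapust/sle, d: /sigruplo/tak/fewi), which returns ok.
I use strike(p: /sigruplo/flut), and see ok.
Using listout(p: /rapust), and observe [].

Answer: {rapust/, rapust/sle=sni_ul, sigruplo/, sigruplo/flut=gra, sigruplo/piste=snusla, sigruplo/tak/, zago=snitar}


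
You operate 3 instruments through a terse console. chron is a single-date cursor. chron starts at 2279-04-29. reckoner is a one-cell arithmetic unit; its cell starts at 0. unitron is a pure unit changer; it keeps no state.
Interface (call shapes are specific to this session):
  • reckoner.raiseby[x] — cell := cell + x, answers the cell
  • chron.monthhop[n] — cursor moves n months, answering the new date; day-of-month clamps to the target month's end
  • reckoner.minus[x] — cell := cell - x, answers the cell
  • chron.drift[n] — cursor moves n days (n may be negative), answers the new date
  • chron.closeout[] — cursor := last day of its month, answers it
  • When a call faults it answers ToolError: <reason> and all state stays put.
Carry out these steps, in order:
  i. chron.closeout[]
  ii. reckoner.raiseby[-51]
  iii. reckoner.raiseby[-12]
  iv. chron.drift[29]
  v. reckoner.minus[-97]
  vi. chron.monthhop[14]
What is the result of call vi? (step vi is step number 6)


Answer: 2280-07-29

Derivation:
> closeout
= 2279-04-30
> raiseby x=-51
= -51
> raiseby x=-12
= -63
> drift n=29
= 2279-05-29
> minus x=-97
= 34
> monthhop n=14
= 2280-07-29


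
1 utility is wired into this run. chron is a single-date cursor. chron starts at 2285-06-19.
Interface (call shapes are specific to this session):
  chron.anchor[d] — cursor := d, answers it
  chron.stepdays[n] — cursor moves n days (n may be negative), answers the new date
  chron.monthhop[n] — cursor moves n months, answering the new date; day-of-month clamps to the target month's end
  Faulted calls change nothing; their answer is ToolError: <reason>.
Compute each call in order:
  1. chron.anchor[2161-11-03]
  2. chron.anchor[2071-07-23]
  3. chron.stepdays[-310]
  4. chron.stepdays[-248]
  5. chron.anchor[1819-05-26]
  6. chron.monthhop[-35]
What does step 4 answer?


·→ chron.anchor(2161-11-03)
·← 2161-11-03
·→ chron.anchor(2071-07-23)
·← 2071-07-23
·→ chron.stepdays(-310)
·← 2070-09-16
·→ chron.stepdays(-248)
·← 2070-01-11
·→ chron.anchor(1819-05-26)
·← 1819-05-26
·→ chron.monthhop(-35)
·← 1816-06-26

Answer: 2070-01-11


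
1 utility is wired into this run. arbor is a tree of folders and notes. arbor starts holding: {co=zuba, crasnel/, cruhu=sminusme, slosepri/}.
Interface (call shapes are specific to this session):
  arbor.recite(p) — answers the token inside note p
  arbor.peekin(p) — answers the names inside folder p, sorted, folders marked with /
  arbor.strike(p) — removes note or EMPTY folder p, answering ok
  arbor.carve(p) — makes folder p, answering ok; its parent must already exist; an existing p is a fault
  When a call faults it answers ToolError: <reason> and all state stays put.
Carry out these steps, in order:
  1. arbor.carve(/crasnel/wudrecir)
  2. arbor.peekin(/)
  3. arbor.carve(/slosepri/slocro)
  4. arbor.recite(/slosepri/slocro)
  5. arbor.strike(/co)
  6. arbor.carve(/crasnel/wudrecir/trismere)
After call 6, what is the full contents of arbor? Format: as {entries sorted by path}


$ arbor.carve p: /crasnel/wudrecir
[out] ok
$ arbor.peekin p: /
[out] [co, crasnel/, cruhu, slosepri/]
$ arbor.carve p: /slosepri/slocro
[out] ok
$ arbor.recite p: /slosepri/slocro
[out] ToolError: is a directory
$ arbor.strike p: /co
[out] ok
$ arbor.carve p: /crasnel/wudrecir/trismere
[out] ok

Answer: {crasnel/, crasnel/wudrecir/, crasnel/wudrecir/trismere/, cruhu=sminusme, slosepri/, slosepri/slocro/}


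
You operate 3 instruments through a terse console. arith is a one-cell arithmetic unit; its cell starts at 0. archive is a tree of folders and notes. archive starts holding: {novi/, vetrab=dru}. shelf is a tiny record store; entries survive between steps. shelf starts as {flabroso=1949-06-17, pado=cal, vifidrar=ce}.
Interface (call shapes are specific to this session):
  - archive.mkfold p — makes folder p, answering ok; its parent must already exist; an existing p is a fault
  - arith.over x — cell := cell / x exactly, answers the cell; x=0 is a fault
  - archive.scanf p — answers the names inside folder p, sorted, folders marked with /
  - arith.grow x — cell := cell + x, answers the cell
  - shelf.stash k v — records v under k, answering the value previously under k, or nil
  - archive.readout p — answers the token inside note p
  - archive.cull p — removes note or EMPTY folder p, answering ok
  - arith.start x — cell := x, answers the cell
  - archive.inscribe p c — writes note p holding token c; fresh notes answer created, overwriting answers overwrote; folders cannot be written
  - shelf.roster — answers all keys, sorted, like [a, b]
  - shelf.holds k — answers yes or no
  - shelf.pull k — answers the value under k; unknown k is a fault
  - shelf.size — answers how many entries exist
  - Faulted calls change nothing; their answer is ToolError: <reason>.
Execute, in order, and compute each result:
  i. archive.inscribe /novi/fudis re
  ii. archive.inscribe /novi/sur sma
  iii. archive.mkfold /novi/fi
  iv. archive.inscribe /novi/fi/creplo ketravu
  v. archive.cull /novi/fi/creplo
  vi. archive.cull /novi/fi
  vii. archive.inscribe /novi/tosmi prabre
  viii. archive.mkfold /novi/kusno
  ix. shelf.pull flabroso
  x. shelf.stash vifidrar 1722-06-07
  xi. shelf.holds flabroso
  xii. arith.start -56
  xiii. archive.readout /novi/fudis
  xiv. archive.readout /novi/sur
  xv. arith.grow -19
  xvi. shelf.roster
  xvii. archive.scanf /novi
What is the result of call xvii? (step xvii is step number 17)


Answer: [fudis, kusno/, sur, tosmi]

Derivation:
// archive.inscribe(p: /novi/fudis, c: re) : created
// archive.inscribe(p: /novi/sur, c: sma) : created
// archive.mkfold(p: /novi/fi) : ok
// archive.inscribe(p: /novi/fi/creplo, c: ketravu) : created
// archive.cull(p: /novi/fi/creplo) : ok
// archive.cull(p: /novi/fi) : ok
// archive.inscribe(p: /novi/tosmi, c: prabre) : created
// archive.mkfold(p: /novi/kusno) : ok
// shelf.pull(k: flabroso) : 1949-06-17
// shelf.stash(k: vifidrar, v: 1722-06-07) : ce
// shelf.holds(k: flabroso) : yes
// arith.start(x: -56) : -56
// archive.readout(p: /novi/fudis) : re
// archive.readout(p: /novi/sur) : sma
// arith.grow(x: -19) : -75
// shelf.roster() : [flabroso, pado, vifidrar]
// archive.scanf(p: /novi) : [fudis, kusno/, sur, tosmi]


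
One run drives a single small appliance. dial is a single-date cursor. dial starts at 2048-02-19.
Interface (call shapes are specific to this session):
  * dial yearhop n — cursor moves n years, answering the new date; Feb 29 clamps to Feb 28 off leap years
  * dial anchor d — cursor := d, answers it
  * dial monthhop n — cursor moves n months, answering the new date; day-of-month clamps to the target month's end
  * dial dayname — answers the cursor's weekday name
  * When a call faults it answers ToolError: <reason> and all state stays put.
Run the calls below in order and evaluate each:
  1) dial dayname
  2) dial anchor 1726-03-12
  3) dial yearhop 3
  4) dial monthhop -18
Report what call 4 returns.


-- 1. dial dayname() == Wednesday
-- 2. dial anchor(1726-03-12) == 1726-03-12
-- 3. dial yearhop(3) == 1729-03-12
-- 4. dial monthhop(-18) == 1727-09-12

Answer: 1727-09-12


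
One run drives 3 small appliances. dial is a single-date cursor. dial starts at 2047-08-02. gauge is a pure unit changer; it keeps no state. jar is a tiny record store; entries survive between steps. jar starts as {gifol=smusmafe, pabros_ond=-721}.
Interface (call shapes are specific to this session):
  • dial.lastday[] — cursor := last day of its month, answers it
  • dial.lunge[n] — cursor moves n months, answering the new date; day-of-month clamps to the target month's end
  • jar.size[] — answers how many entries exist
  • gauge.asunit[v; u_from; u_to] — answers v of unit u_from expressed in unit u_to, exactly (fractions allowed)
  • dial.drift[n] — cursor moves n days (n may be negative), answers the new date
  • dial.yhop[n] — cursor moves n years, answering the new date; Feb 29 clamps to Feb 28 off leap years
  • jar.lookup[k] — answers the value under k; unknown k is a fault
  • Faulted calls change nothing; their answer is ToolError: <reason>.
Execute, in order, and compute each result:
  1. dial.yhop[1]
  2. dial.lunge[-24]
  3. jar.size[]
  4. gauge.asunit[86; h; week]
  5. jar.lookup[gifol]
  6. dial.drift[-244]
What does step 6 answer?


Answer: 2045-12-01

Derivation:
% yhop(n='1') => 2048-08-02
% lunge(n='-24') => 2046-08-02
% size() => 2
% asunit(v='86', u_from='h', u_to='week') => 43/84
% lookup(k='gifol') => smusmafe
% drift(n='-244') => 2045-12-01


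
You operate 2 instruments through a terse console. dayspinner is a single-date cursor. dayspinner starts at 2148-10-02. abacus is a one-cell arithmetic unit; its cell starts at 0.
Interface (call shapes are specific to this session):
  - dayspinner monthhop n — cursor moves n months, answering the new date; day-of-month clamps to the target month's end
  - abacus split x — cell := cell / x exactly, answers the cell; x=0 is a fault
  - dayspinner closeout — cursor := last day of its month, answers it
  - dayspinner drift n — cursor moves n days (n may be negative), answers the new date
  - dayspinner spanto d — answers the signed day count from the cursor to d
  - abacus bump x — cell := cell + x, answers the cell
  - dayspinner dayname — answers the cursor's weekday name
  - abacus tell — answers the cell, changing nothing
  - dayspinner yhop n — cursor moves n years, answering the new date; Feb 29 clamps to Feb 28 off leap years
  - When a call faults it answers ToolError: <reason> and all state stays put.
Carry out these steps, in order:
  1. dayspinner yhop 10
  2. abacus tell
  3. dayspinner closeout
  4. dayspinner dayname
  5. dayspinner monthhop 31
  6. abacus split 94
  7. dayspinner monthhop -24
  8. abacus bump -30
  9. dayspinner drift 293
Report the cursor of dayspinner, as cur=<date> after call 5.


Act: dayspinner yhop[10]
Obs: 2158-10-02
Act: abacus tell[]
Obs: 0
Act: dayspinner closeout[]
Obs: 2158-10-31
Act: dayspinner dayname[]
Obs: Tuesday
Act: dayspinner monthhop[31]
Obs: 2161-05-31
Act: abacus split[94]
Obs: 0
Act: dayspinner monthhop[-24]
Obs: 2159-05-31
Act: abacus bump[-30]
Obs: -30
Act: dayspinner drift[293]
Obs: 2160-03-19

Answer: cur=2161-05-31


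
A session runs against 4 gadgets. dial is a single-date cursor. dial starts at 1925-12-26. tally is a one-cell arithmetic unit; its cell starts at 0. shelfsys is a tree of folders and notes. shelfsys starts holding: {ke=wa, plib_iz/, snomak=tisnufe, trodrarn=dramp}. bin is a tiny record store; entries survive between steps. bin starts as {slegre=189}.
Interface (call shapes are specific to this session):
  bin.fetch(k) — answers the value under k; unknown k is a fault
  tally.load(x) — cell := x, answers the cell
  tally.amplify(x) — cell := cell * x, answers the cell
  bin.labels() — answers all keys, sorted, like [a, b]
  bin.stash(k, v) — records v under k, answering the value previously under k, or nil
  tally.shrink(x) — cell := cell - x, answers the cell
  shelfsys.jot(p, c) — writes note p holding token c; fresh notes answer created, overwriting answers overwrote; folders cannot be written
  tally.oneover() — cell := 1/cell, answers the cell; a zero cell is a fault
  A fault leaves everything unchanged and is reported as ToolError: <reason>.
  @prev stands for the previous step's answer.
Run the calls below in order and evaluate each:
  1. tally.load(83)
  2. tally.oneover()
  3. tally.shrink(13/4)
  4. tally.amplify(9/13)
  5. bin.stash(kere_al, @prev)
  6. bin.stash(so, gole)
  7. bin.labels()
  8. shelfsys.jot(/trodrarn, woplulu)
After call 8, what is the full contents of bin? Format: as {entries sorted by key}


$ load x=83
  83
$ oneover
  1/83
$ shrink x=13/4
  -1075/332
$ amplify x=9/13
  -9675/4316
$ stash k=kere_al v=@prev
  nil
$ stash k=so v=gole
  nil
$ labels
  [kere_al, slegre, so]
$ jot p=/trodrarn c=woplulu
  overwrote

Answer: {kere_al=-9675/4316, slegre=189, so=gole}


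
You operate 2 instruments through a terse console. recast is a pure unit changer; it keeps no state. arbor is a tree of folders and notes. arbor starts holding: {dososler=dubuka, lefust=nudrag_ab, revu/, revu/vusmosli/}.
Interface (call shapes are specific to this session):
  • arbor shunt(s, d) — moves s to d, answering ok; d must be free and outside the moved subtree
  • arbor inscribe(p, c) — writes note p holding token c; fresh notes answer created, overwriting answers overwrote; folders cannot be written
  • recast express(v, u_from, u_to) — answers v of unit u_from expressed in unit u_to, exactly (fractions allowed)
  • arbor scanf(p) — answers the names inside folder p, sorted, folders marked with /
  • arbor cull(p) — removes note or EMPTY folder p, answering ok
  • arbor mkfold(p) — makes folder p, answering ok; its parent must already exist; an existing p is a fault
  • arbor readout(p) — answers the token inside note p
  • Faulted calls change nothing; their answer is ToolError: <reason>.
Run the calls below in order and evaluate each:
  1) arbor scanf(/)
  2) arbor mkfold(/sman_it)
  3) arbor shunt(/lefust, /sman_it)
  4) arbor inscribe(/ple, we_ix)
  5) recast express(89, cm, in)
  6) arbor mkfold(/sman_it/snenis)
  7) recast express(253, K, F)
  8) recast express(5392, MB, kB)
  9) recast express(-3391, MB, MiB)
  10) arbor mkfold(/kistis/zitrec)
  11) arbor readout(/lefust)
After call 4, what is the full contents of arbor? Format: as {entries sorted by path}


CALL arbor scanf[p=/]
RET  [dososler, lefust, revu/]
CALL arbor mkfold[p=/sman_it]
RET  ok
CALL arbor shunt[s=/lefust; d=/sman_it]
RET  ToolError: exists
CALL arbor inscribe[p=/ple; c=we_ix]
RET  created
CALL recast express[v=89; u_from=cm; u_to=in]
RET  4450/127
CALL arbor mkfold[p=/sman_it/snenis]
RET  ok
CALL recast express[v=253; u_from=K; u_to=F]
RET  -427/100
CALL recast express[v=5392; u_from=MB; u_to=kB]
RET  5392000
CALL recast express[v=-3391; u_from=MB; u_to=MiB]
RET  -52984375/16384
CALL arbor mkfold[p=/kistis/zitrec]
RET  ToolError: no parent
CALL arbor readout[p=/lefust]
RET  nudrag_ab

Answer: {dososler=dubuka, lefust=nudrag_ab, ple=we_ix, revu/, revu/vusmosli/, sman_it/}


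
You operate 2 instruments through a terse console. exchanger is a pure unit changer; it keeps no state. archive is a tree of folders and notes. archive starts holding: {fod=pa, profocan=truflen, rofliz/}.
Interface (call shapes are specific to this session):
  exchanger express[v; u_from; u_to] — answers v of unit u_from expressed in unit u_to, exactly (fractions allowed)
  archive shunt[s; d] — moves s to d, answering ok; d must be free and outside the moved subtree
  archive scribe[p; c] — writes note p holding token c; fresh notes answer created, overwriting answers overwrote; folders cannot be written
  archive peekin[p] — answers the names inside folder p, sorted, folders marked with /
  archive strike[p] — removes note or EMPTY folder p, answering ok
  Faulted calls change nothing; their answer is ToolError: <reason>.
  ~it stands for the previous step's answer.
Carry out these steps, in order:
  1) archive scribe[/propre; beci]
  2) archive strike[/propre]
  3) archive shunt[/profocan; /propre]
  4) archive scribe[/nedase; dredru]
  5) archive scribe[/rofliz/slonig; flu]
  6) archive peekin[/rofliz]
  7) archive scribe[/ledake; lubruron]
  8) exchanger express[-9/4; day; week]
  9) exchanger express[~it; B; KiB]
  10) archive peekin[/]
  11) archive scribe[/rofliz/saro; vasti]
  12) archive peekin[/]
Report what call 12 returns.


>>> archive scribe p='/propre' c='beci'
  created
>>> archive strike p='/propre'
  ok
>>> archive shunt s='/profocan' d='/propre'
  ok
>>> archive scribe p='/nedase' c='dredru'
  created
>>> archive scribe p='/rofliz/slonig' c='flu'
  created
>>> archive peekin p='/rofliz'
  [slonig]
>>> archive scribe p='/ledake' c='lubruron'
  created
>>> exchanger express v='-9/4' u_from='day' u_to='week'
  -9/28
>>> exchanger express v='~it' u_from='B' u_to='KiB'
  -9/28672
>>> archive peekin p='/'
  [fod, ledake, nedase, propre, rofliz/]
>>> archive scribe p='/rofliz/saro' c='vasti'
  created
>>> archive peekin p='/'
  [fod, ledake, nedase, propre, rofliz/]

Answer: [fod, ledake, nedase, propre, rofliz/]


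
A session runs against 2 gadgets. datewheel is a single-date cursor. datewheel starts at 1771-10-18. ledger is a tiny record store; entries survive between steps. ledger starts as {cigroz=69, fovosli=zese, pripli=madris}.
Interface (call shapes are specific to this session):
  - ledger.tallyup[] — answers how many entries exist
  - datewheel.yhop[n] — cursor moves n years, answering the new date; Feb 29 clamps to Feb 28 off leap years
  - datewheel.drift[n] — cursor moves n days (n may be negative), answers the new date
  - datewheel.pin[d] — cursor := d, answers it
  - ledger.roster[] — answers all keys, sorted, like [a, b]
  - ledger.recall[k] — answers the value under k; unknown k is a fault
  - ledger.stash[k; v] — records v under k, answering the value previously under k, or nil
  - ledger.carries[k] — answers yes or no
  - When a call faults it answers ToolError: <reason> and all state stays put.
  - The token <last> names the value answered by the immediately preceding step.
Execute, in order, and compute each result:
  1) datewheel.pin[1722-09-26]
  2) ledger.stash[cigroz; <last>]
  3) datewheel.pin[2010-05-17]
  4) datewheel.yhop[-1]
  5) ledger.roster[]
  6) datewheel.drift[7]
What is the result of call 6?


Answer: 2009-05-24

Derivation:
% pin d=1722-09-26
[out] 1722-09-26
% stash k=cigroz v=<last>
[out] 69
% pin d=2010-05-17
[out] 2010-05-17
% yhop n=-1
[out] 2009-05-17
% roster
[out] [cigroz, fovosli, pripli]
% drift n=7
[out] 2009-05-24


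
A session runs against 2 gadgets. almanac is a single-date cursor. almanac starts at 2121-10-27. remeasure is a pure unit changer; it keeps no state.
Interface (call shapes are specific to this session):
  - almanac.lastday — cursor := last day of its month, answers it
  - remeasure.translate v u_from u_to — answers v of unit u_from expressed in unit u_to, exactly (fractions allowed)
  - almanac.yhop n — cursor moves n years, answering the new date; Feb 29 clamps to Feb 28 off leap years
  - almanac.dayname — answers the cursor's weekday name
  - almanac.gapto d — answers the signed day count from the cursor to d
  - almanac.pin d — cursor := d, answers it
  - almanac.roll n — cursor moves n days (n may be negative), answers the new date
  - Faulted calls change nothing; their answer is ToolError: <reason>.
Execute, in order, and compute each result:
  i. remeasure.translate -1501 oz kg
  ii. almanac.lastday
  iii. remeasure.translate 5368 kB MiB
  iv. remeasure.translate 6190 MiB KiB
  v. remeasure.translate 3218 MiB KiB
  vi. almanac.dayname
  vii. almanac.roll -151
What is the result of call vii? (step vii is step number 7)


Answer: 2121-06-02

Derivation:
Step: remeasure.translate[v=-1501; u_from=oz; u_to=kg]
Result: -68084214737/1600000000
Step: almanac.lastday[]
Result: 2121-10-31
Step: remeasure.translate[v=5368; u_from=kB; u_to=MiB]
Result: 83875/16384
Step: remeasure.translate[v=6190; u_from=MiB; u_to=KiB]
Result: 6338560
Step: remeasure.translate[v=3218; u_from=MiB; u_to=KiB]
Result: 3295232
Step: almanac.dayname[]
Result: Friday
Step: almanac.roll[n=-151]
Result: 2121-06-02
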